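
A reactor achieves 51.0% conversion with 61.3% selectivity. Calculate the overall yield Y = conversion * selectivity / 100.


Overall yield = conversion (%) * selectivity (%) / 100
Conversion = 51.0%, Selectivity = 61.3%
Y = 51.0 * 61.3 / 100
= 31.263 %

31.263 %


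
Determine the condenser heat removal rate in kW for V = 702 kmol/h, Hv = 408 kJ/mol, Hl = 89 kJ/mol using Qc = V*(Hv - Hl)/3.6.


Qc = 702 * (408 - 89) / 3.6 = 702 * 319 / 3.6 = 62200

62200 kW


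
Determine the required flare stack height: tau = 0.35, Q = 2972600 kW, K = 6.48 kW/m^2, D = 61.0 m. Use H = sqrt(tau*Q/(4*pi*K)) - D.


tau*Q/(4*pi*K) = 0.35 * 2972600 / (4 * pi * 6.48) = 12776.7
sqrt(12776.7) = 113.034
H = 113.034 - 61.0 = 52.03

52.03 m


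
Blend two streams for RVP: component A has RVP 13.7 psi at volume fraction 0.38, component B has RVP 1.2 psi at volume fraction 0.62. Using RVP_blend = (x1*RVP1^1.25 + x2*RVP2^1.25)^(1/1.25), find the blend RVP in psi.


Chevron index: RVP_blend = (sum xi*RVPi^1.25)^(1/1.25)
RVP^1.25 terms: 0.38 * 13.7^1.25 + 0.62 * 1.2^1.25 = 10.7945
RVP_blend = 10.7945^(1/1.25) = 6.708

6.708 psi


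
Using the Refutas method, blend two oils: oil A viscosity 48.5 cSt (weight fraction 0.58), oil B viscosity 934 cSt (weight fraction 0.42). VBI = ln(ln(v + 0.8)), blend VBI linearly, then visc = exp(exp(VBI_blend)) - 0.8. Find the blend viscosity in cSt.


Refutas method: VBN_i = 14.534*ln(ln(visc_i + 0.8)) + 10.975, blended linearly by mass fraction; since VBN is linear in VBI_i = ln(ln(visc_i + 0.8)) and the fractions sum to 1, blend VBI directly: visc = exp(exp(VBI_blend)) - 0.8
VBI_1 = ln(ln(48.5 + 0.8)) = 1.36044
VBI_2 = ln(ln(934 + 0.8)) = 1.92284
VBI_blend = 0.58 * 1.36044 + 0.42 * 1.92284 = 1.59665
visc_blend = exp(exp(1.59665)) - 0.8 = 138.5

138.5 cSt


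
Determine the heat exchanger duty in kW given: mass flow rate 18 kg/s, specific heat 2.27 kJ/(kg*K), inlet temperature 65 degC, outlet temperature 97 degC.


Q = m_dot * cp * delta_T
delta_T = 97 - 65 = 32 K
Q = 18 * 2.27 * 32
= 40.86 * 32
= 1307.52 kW

1307.52 kW


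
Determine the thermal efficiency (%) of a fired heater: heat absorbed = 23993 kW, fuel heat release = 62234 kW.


Furnace efficiency = Q_absorbed / Q_fuel * 100
= 23993 / 62234 * 100 = 38.55

38.55 %


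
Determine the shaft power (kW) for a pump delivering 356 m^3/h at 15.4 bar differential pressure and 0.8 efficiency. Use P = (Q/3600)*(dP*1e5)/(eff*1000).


Q = 356 / 3600 = 0.0988889 m^3/s
P = 0.0988889 * (15.4 * 1e5) / 0.8 / 1000 = 190.4

190.4 kW


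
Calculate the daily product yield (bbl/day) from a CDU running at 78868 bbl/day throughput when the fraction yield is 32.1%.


Crude throughput = 78868 bbl/day
Fraction yield = 32.1%
yield = throughput * fraction / 100
yield = 78868 * 32.1 / 100 = 25316.628

25316.628 bbl/day


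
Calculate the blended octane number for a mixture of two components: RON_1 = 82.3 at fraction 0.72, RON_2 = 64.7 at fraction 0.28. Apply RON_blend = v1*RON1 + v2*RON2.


Linear blending: RON_blend = sum(vi * RONi)
Contribution 1: 0.72 * 82.3 = 59.256
Contribution 2: 0.28 * 64.7 = 18.116
RON_blend = 59.256 + 18.116 = 77.372

77.372


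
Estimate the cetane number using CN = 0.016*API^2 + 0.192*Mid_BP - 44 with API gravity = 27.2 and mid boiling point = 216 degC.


CN = 0.016 * 27.2^2 + 0.192 * 216 - 44
CN = 11.83744 + 41.472 - 44 = 9.30944

9.30944


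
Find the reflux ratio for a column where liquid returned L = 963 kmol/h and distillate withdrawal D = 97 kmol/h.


Reflux ratio definition: R = L / D (liquid returned / distillate withdrawn)
L = 963 kmol/h, D = 97 kmol/h
R = 963 / 97 = 9.928

9.928


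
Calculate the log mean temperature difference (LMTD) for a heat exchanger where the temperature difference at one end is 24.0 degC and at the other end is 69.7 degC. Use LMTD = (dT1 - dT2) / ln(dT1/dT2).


LMTD = (dT1 - dT2) / ln(dT1/dT2)
= (24.0 - 69.7) / ln(24.0 / 69.7) = -45.7 / -1.06615 = 42.86

42.86 degC


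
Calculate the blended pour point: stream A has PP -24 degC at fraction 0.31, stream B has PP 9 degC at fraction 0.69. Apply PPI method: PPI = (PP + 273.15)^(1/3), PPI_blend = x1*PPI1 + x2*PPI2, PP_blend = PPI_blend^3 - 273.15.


PPI_1 = (-24 + 273.15)^(1/3) = 6.292458
PPI_2 = (9 + 273.15)^(1/3) = 6.558835
PPI_blend = 0.31 * 6.292458 + 0.69 * 6.558835 = 6.476258
PP_blend = 6.476258^3 - 273.15 = 271.6267 - 273.15 = -1.52

-1.52 degC


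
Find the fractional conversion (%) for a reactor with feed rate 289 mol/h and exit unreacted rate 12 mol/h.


X = (F_in - F_out) / F_in * 100
Moles reacted = 289 - 12 = 277
X = 277 / 289 * 100
= 0.9585 * 100
= 95.85 %

95.85 %


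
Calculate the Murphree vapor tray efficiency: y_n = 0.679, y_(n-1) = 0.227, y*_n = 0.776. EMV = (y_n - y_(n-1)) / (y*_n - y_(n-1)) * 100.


Murphree vapor efficiency: EMV = (y_n - y_(n-1)) / (y*_n - y_(n-1)) * 100
EMV = (0.679 - 0.227) / (0.776 - 0.227) * 100 = 0.452 / 0.549 * 100 = 82.33

82.33 %


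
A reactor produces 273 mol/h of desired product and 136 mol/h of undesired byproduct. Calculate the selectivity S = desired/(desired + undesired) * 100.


Selectivity = desired / (desired + undesired) * 100
Total products = 273 + 136 = 409 mol/h
S = 273 / 409 * 100
= 0.6675 * 100
= 66.75 %

66.75 %


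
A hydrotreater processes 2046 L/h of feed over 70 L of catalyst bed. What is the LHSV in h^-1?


LHSV = volumetric feed rate / catalyst volume
= 2046 L/h / 70 L
= 29.23 h^-1

29.23 h^-1


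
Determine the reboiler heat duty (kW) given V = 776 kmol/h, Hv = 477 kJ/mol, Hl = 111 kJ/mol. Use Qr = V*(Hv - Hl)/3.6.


Qr = 776 * (477 - 111) / 3.6 = 776 * 366 / 3.6 = 78890

78890 kW


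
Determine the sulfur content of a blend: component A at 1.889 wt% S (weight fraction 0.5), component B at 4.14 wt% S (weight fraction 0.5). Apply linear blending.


Linear sulfur blending: S_blend = x1*S1 + x2*S2
Contribution 1: 0.5 * 1.889 = 0.9445 wt%
Contribution 2: 0.5 * 4.14 = 2.07 wt%
S_blend = 0.9445 + 2.07 = 3.0145

3.0145 wt%


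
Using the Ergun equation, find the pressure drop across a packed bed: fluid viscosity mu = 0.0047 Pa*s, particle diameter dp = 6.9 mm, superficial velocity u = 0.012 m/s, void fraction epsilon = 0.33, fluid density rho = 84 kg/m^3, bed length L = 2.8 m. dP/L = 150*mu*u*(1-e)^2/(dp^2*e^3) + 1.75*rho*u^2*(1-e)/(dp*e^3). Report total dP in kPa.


dp = 6.9 mm = 0.0069 m
Viscous term = 150*0.0047*0.012*(1-0.33)^2 / (0.0069^2*0.33^3) = 2219.63
Inertial term = 1.75*84*0.012^2*(1-0.33) / (0.0069*0.33^3) = 57.1957
dP/L = 2219.63 + 57.1957 = 2276.83 Pa/m
dP = 2276.83 * 2.8 / 1000 = 6.375 kPa

6.375 kPa


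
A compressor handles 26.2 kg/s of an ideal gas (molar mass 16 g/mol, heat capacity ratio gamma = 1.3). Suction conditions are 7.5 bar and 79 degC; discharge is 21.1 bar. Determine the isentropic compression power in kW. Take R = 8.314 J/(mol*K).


Isentropic work: W = m*(gamma/(gamma-1))*(R*T1/MW)*((P2/P1)^((gamma-1)/gamma) - 1)
T1 = 79 + 273.15 = 352.15 K
Pressure ratio = 21.1 / 7.5 = 2.81333
Exponent = (1.3 - 1)/1.3 = 0.230769
(P2/P1)^exp - 1 = 2.81333^0.230769 - 1 = 0.269598
W = 26.2 * 1.3 / 0.3 * 8.314 * 352.15 / 16 * 0.269598 = 5601

5601 kW


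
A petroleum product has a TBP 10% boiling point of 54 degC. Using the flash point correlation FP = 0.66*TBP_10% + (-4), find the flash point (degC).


FP = 0.66 * 54 + (-4) = 31.64

31.64 degC


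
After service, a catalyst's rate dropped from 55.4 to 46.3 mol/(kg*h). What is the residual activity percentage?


Activity (%) = (rate_used / rate_fresh) * 100
rate_used = 46.3, rate_fresh = 55.4
= (46.3 / 55.4) * 100
= 0.8357 * 100 = 83.57

83.57 %


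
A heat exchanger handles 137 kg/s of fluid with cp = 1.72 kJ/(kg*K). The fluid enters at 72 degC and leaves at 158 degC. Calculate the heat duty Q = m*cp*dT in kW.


Q = m_dot * cp * delta_T
delta_T = 158 - 72 = 86 K
Q = 137 * 1.72 * 86
= 235.64 * 86
= 20265.04 kW

20265.04 kW


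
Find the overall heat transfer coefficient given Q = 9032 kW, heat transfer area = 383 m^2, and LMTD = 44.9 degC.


From Q = U*A*LMTD, U = Q / (A * LMTD)
U = 9032 / (383 * 44.9) = 9032 / 17196.7 = 0.5252

0.5252 kW/(m^2*K)


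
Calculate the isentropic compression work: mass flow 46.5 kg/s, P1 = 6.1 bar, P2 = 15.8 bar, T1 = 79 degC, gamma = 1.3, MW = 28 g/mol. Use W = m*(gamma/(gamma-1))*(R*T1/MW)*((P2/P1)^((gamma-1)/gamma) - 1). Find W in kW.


Isentropic work: W = m*(gamma/(gamma-1))*(R*T1/MW)*((P2/P1)^((gamma-1)/gamma) - 1)
T1 = 79 + 273.15 = 352.15 K
Pressure ratio = 15.8 / 6.1 = 2.59016
Exponent = (1.3 - 1)/1.3 = 0.230769
(P2/P1)^exp - 1 = 2.59016^0.230769 - 1 = 0.245613
W = 46.5 * 1.3 / 0.3 * 8.314 * 352.15 / 28 * 0.245613 = 5175

5175 kW


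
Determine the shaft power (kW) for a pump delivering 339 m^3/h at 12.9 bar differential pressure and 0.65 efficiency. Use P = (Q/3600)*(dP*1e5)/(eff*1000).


Q = 339 / 3600 = 0.0941667 m^3/s
P = 0.0941667 * (12.9 * 1e5) / 0.65 / 1000 = 186.9

186.9 kW


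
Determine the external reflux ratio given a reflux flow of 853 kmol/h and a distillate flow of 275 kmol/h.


Reflux ratio definition: R = L / D (liquid returned / distillate withdrawn)
L = 853 kmol/h, D = 275 kmol/h
R = 853 / 275 = 3.102

3.102


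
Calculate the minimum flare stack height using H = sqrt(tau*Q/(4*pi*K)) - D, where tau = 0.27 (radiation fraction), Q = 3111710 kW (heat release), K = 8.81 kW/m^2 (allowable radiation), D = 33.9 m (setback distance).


tau*Q/(4*pi*K) = 0.27 * 3111710 / (4 * pi * 8.81) = 7588.87
sqrt(7588.87) = 87.1141
H = 87.1141 - 33.9 = 53.21

53.21 m


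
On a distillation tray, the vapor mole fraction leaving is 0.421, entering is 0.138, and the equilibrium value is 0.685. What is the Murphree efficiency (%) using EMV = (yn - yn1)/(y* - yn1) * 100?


Murphree vapor efficiency: EMV = (y_n - y_(n-1)) / (y*_n - y_(n-1)) * 100
EMV = (0.421 - 0.138) / (0.685 - 0.138) * 100 = 0.283 / 0.547 * 100 = 51.74

51.74 %


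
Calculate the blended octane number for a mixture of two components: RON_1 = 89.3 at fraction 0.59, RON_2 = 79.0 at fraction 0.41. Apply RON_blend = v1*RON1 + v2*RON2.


Linear blending: RON_blend = sum(vi * RONi)
Contribution 1: 0.59 * 89.3 = 52.687
Contribution 2: 0.41 * 79.0 = 32.39
RON_blend = 52.687 + 32.39 = 85.077

85.077


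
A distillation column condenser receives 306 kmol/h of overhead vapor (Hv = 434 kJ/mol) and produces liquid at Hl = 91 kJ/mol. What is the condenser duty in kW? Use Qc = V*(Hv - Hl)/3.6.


Qc = 306 * (434 - 91) / 3.6 = 306 * 343 / 3.6 = 29160

29160 kW


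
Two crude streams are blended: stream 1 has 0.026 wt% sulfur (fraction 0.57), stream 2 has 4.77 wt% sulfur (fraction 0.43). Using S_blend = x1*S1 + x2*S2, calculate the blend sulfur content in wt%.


Linear sulfur blending: S_blend = x1*S1 + x2*S2
Contribution 1: 0.57 * 0.026 = 0.01482 wt%
Contribution 2: 0.43 * 4.77 = 2.0511 wt%
S_blend = 0.01482 + 2.0511 = 2.06592

2.06592 wt%


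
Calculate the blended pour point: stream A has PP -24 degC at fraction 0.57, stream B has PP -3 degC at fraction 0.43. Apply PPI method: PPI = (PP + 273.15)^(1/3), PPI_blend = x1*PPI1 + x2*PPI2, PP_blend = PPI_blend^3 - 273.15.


PPI_1 = (-24 + 273.15)^(1/3) = 6.292458
PPI_2 = (-3 + 273.15)^(1/3) = 6.464501
PPI_blend = 0.57 * 6.292458 + 0.43 * 6.464501 = 6.366436
PP_blend = 6.366436^3 - 273.15 = 258.0412 - 273.15 = -15.11

-15.11 degC


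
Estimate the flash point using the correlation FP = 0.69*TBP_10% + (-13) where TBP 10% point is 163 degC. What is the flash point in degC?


FP = 0.69 * 163 + (-13) = 99.47

99.47 degC


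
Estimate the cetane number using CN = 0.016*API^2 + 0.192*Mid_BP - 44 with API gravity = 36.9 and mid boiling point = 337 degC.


CN = 0.016 * 36.9^2 + 0.192 * 337 - 44
CN = 21.78576 + 64.704 - 44 = 42.48976

42.48976


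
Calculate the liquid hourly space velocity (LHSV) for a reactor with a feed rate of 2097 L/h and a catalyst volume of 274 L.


LHSV = volumetric feed rate / catalyst volume
= 2097 L/h / 274 L
= 7.653 h^-1

7.653 h^-1


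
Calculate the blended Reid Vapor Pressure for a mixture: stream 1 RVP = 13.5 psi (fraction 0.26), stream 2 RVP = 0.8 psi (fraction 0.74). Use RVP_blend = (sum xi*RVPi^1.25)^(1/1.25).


Chevron index: RVP_blend = (sum xi*RVPi^1.25)^(1/1.25)
RVP^1.25 terms: 0.26 * 13.5^1.25 + 0.74 * 0.8^1.25 = 7.28795
RVP_blend = 7.28795^(1/1.25) = 4.899

4.899 psi


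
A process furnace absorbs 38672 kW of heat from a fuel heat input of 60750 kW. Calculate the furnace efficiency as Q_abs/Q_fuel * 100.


Furnace efficiency = Q_absorbed / Q_fuel * 100
= 38672 / 60750 * 100 = 63.66

63.66 %


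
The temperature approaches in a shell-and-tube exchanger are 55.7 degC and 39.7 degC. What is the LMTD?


LMTD = (dT1 - dT2) / ln(dT1/dT2)
= (55.7 - 39.7) / ln(55.7 / 39.7) = 16 / 0.338629 = 47.25

47.25 degC


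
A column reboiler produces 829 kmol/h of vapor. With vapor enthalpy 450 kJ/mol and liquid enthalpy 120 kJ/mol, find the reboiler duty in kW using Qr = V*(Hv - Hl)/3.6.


Qr = 829 * (450 - 120) / 3.6 = 829 * 330 / 3.6 = 75990

75990 kW


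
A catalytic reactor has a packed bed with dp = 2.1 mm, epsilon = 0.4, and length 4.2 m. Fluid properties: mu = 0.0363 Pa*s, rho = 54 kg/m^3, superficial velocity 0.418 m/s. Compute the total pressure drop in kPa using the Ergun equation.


dp = 2.1 mm = 0.0021 m
Viscous term = 150*0.0363*0.418*(1-0.4)^2 / (0.0021^2*0.4^3) = 2903070
Inertial term = 1.75*54*0.418^2*(1-0.4) / (0.0021*0.4^3) = 73711.7
dP/L = 2903070 + 73711.7 = 2976780 Pa/m
dP = 2976780 * 4.2 / 1000 = 12500 kPa

12500 kPa


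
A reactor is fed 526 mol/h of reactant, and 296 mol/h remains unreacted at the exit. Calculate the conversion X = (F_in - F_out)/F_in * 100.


X = (F_in - F_out) / F_in * 100
Moles reacted = 526 - 296 = 230
X = 230 / 526 * 100
= 0.4373 * 100
= 43.73 %

43.73 %


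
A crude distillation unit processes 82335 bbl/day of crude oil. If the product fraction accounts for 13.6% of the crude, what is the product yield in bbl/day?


Crude throughput = 82335 bbl/day
Fraction yield = 13.6%
yield = throughput * fraction / 100
yield = 82335 * 13.6 / 100 = 11197.56

11197.56 bbl/day


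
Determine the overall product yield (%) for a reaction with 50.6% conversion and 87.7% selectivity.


Overall yield = conversion (%) * selectivity (%) / 100
Conversion = 50.6%, Selectivity = 87.7%
Y = 50.6 * 87.7 / 100
= 44.3762 %

44.3762 %


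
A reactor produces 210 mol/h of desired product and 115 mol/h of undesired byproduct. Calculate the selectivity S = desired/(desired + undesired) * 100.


Selectivity = desired / (desired + undesired) * 100
Total products = 210 + 115 = 325 mol/h
S = 210 / 325 * 100
= 0.6462 * 100
= 64.62 %

64.62 %


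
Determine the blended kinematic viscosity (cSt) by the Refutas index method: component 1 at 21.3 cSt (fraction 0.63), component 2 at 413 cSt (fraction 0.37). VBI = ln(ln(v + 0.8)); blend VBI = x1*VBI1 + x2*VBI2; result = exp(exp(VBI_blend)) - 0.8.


Refutas method: VBN_i = 14.534*ln(ln(visc_i + 0.8)) + 10.975, blended linearly by mass fraction; since VBN is linear in VBI_i = ln(ln(visc_i + 0.8)) and the fractions sum to 1, blend VBI directly: visc = exp(exp(VBI_blend)) - 0.8
VBI_1 = ln(ln(21.3 + 0.8)) = 1.12997
VBI_2 = ln(ln(413 + 0.8)) = 1.79598
VBI_blend = 0.63 * 1.12997 + 0.37 * 1.79598 = 1.37639
visc_blend = exp(exp(1.37639)) - 0.8 = 51.69

51.69 cSt


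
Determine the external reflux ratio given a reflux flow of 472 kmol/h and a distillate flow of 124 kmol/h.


Reflux ratio definition: R = L / D (liquid returned / distillate withdrawn)
L = 472 kmol/h, D = 124 kmol/h
R = 472 / 124 = 3.806

3.806


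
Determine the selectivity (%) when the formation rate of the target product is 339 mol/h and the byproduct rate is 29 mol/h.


Selectivity = desired / (desired + undesired) * 100
Total products = 339 + 29 = 368 mol/h
S = 339 / 368 * 100
= 0.9212 * 100
= 92.12 %

92.12 %


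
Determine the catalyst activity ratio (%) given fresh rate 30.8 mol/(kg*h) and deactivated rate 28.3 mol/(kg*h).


Activity (%) = (rate_used / rate_fresh) * 100
rate_used = 28.3, rate_fresh = 30.8
= (28.3 / 30.8) * 100
= 0.9188 * 100 = 91.88

91.88 %


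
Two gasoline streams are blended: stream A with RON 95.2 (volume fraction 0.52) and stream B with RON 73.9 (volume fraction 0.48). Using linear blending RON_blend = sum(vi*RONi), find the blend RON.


Linear blending: RON_blend = sum(vi * RONi)
Contribution 1: 0.52 * 95.2 = 49.504
Contribution 2: 0.48 * 73.9 = 35.472
RON_blend = 49.504 + 35.472 = 84.976

84.976


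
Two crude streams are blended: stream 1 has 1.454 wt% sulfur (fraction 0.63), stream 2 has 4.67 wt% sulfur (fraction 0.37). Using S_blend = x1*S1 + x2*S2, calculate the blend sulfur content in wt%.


Linear sulfur blending: S_blend = x1*S1 + x2*S2
Contribution 1: 0.63 * 1.454 = 0.91602 wt%
Contribution 2: 0.37 * 4.67 = 1.7279 wt%
S_blend = 0.91602 + 1.7279 = 2.64392

2.64392 wt%


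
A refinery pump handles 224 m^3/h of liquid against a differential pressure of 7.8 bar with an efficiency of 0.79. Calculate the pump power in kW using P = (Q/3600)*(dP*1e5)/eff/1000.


Q = 224 / 3600 = 0.0622222 m^3/s
P = 0.0622222 * (7.8 * 1e5) / 0.79 / 1000 = 61.43

61.43 kW


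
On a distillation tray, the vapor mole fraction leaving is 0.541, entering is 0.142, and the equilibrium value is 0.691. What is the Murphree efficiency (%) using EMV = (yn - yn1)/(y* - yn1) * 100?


Murphree vapor efficiency: EMV = (y_n - y_(n-1)) / (y*_n - y_(n-1)) * 100
EMV = (0.541 - 0.142) / (0.691 - 0.142) * 100 = 0.399 / 0.549 * 100 = 72.68

72.68 %


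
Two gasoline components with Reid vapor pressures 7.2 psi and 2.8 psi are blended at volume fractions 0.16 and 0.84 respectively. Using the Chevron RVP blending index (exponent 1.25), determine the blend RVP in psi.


Chevron index: RVP_blend = (sum xi*RVPi^1.25)^(1/1.25)
RVP^1.25 terms: 0.16 * 7.2^1.25 + 0.84 * 2.8^1.25 = 4.92953
RVP_blend = 4.92953^(1/1.25) = 3.583

3.583 psi


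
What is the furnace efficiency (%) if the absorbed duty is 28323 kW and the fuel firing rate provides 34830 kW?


Furnace efficiency = Q_absorbed / Q_fuel * 100
= 28323 / 34830 * 100 = 81.32

81.32 %


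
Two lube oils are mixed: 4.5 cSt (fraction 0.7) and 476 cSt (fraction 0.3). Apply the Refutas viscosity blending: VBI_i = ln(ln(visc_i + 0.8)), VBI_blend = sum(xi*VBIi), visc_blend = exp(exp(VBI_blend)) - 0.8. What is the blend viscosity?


Refutas method: VBN_i = 14.534*ln(ln(visc_i + 0.8)) + 10.975, blended linearly by mass fraction; since VBN is linear in VBI_i = ln(ln(visc_i + 0.8)) and the fractions sum to 1, blend VBI directly: visc = exp(exp(VBI_blend)) - 0.8
VBI_1 = ln(ln(4.5 + 0.8)) = 0.51145
VBI_2 = ln(ln(476 + 0.8)) = 1.81923
VBI_blend = 0.7 * 0.51145 + 0.3 * 1.81923 = 0.903784
visc_blend = exp(exp(0.903784)) - 0.8 = 11.01

11.01 cSt


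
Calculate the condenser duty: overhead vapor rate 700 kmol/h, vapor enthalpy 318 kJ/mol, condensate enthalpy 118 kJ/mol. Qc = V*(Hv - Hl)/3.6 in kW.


Qc = 700 * (318 - 118) / 3.6 = 700 * 200 / 3.6 = 38890

38890 kW


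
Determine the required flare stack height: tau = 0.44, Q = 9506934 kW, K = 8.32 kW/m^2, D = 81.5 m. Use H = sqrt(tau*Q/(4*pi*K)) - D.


tau*Q/(4*pi*K) = 0.44 * 9506934 / (4 * pi * 8.32) = 40009.2
sqrt(40009.2) = 200.023
H = 200.023 - 81.5 = 118.5

118.5 m


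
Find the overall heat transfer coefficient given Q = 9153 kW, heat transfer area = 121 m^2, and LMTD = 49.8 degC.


From Q = U*A*LMTD, U = Q / (A * LMTD)
U = 9153 / (121 * 49.8) = 9153 / 6025.8 = 1.519

1.519 kW/(m^2*K)


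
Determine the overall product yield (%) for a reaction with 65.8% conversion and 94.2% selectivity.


Overall yield = conversion (%) * selectivity (%) / 100
Conversion = 65.8%, Selectivity = 94.2%
Y = 65.8 * 94.2 / 100
= 61.9836 %

61.9836 %


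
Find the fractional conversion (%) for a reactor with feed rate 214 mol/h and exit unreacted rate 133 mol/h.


X = (F_in - F_out) / F_in * 100
Moles reacted = 214 - 133 = 81
X = 81 / 214 * 100
= 0.3785 * 100
= 37.85 %

37.85 %


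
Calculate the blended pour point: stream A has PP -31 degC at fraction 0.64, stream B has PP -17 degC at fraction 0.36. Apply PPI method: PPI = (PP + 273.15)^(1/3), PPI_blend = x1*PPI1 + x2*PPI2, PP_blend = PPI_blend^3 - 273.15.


PPI_1 = (-31 + 273.15)^(1/3) = 6.232967
PPI_2 = (-17 + 273.15)^(1/3) = 6.350844
PPI_blend = 0.64 * 6.232967 + 0.36 * 6.350844 = 6.275403
PP_blend = 6.275403^3 - 273.15 = 247.1297 - 273.15 = -26.02

-26.02 degC


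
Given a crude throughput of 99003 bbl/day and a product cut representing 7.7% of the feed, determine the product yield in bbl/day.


Crude throughput = 99003 bbl/day
Fraction yield = 7.7%
yield = throughput * fraction / 100
yield = 99003 * 7.7 / 100 = 7623.231

7623.231 bbl/day


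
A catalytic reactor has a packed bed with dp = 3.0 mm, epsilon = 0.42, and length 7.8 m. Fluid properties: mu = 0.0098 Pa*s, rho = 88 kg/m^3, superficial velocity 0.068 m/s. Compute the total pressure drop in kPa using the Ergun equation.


dp = 3.0 mm = 0.003 m
Viscous term = 150*0.0098*0.068*(1-0.42)^2 / (0.003^2*0.42^3) = 50430.3
Inertial term = 1.75*88*0.068^2*(1-0.42) / (0.003*0.42^3) = 1858.22
dP/L = 50430.3 + 1858.22 = 52288.5 Pa/m
dP = 52288.5 * 7.8 / 1000 = 407.9 kPa

407.9 kPa


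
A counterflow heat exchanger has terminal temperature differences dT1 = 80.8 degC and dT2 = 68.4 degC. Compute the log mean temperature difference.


LMTD = (dT1 - dT2) / ln(dT1/dT2)
= (80.8 - 68.4) / ln(80.8 / 68.4) = 12.4 / 0.166604 = 74.43

74.43 degC


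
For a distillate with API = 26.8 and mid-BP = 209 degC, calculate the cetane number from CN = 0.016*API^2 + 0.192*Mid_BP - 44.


CN = 0.016 * 26.8^2 + 0.192 * 209 - 44
CN = 11.49184 + 40.128 - 44 = 7.61984

7.61984


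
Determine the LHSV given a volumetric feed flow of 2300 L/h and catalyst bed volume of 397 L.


LHSV = volumetric feed rate / catalyst volume
= 2300 L/h / 397 L
= 5.793 h^-1

5.793 h^-1


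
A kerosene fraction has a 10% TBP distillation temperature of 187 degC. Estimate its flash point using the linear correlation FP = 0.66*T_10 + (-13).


FP = 0.66 * 187 + (-13) = 110.42

110.42 degC


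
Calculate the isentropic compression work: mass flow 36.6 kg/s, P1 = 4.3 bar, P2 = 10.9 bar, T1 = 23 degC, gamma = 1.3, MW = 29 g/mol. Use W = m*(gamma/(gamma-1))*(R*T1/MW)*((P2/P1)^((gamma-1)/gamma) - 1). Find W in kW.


Isentropic work: W = m*(gamma/(gamma-1))*(R*T1/MW)*((P2/P1)^((gamma-1)/gamma) - 1)
T1 = 23 + 273.15 = 296.15 K
Pressure ratio = 10.9 / 4.3 = 2.53488
Exponent = (1.3 - 1)/1.3 = 0.230769
(P2/P1)^exp - 1 = 2.53488^0.230769 - 1 = 0.239427
W = 36.6 * 1.3 / 0.3 * 8.314 * 296.15 / 29 * 0.239427 = 3224

3224 kW


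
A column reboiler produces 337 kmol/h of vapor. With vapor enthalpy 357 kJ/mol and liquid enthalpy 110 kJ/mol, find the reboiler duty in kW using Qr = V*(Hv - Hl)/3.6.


Qr = 337 * (357 - 110) / 3.6 = 337 * 247 / 3.6 = 23120

23120 kW


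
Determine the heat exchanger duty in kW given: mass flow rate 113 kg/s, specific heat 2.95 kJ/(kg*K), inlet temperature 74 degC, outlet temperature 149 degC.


Q = m_dot * cp * delta_T
delta_T = 149 - 74 = 75 K
Q = 113 * 2.95 * 75
= 333.35 * 75
= 25001.25 kW

25001.25 kW


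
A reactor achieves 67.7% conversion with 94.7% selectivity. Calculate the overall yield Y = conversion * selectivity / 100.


Overall yield = conversion (%) * selectivity (%) / 100
Conversion = 67.7%, Selectivity = 94.7%
Y = 67.7 * 94.7 / 100
= 64.1119 %

64.1119 %


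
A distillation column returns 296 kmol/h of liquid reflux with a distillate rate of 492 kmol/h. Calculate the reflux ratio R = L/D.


Reflux ratio definition: R = L / D (liquid returned / distillate withdrawn)
L = 296 kmol/h, D = 492 kmol/h
R = 296 / 492 = 0.6016

0.6016


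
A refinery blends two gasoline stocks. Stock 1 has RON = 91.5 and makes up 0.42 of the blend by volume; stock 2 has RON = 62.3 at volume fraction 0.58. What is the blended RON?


Linear blending: RON_blend = sum(vi * RONi)
Contribution 1: 0.42 * 91.5 = 38.43
Contribution 2: 0.58 * 62.3 = 36.134
RON_blend = 38.43 + 36.134 = 74.564

74.564


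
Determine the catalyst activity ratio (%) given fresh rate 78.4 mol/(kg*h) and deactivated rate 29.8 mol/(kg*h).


Activity (%) = (rate_used / rate_fresh) * 100
rate_used = 29.8, rate_fresh = 78.4
= (29.8 / 78.4) * 100
= 0.3801 * 100 = 38.01

38.01 %


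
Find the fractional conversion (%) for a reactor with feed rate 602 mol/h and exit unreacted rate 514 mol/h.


X = (F_in - F_out) / F_in * 100
Moles reacted = 602 - 514 = 88
X = 88 / 602 * 100
= 0.1462 * 100
= 14.62 %

14.62 %


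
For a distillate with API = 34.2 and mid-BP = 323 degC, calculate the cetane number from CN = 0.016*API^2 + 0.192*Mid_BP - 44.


CN = 0.016 * 34.2^2 + 0.192 * 323 - 44
CN = 18.71424 + 62.016 - 44 = 36.73024

36.73024


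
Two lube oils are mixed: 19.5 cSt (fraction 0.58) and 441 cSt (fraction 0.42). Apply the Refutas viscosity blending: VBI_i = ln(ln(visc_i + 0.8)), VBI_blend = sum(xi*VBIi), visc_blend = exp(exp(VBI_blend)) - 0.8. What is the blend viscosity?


Refutas method: VBN_i = 14.534*ln(ln(visc_i + 0.8)) + 10.975, blended linearly by mass fraction; since VBN is linear in VBI_i = ln(ln(visc_i + 0.8)) and the fractions sum to 1, blend VBI directly: visc = exp(exp(VBI_blend)) - 0.8
VBI_1 = ln(ln(19.5 + 0.8)) = 1.10215
VBI_2 = ln(ln(441 + 0.8)) = 1.80679
VBI_blend = 0.58 * 1.10215 + 0.42 * 1.80679 = 1.3981
visc_blend = exp(exp(1.3981)) - 0.8 = 56.45

56.45 cSt


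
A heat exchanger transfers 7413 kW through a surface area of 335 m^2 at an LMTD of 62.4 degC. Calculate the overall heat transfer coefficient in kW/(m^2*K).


From Q = U*A*LMTD, U = Q / (A * LMTD)
U = 7413 / (335 * 62.4) = 7413 / 20904 = 0.3546

0.3546 kW/(m^2*K)


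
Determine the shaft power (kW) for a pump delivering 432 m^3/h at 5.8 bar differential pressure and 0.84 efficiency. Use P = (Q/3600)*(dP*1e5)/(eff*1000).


Q = 432 / 3600 = 0.12 m^3/s
P = 0.12 * (5.8 * 1e5) / 0.84 / 1000 = 82.86

82.86 kW


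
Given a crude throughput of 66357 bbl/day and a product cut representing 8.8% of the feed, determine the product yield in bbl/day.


Crude throughput = 66357 bbl/day
Fraction yield = 8.8%
yield = throughput * fraction / 100
yield = 66357 * 8.8 / 100 = 5839.416

5839.416 bbl/day


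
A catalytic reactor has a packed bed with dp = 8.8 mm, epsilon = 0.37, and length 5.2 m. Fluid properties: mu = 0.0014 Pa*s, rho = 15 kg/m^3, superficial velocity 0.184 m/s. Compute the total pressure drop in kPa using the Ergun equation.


dp = 8.8 mm = 0.0088 m
Viscous term = 150*0.0014*0.184*(1-0.37)^2 / (0.0088^2*0.37^3) = 3909.74
Inertial term = 1.75*15*0.184^2*(1-0.37) / (0.0088*0.37^3) = 1256.08
dP/L = 3909.74 + 1256.08 = 5165.82 Pa/m
dP = 5165.82 * 5.2 / 1000 = 26.86 kPa

26.86 kPa


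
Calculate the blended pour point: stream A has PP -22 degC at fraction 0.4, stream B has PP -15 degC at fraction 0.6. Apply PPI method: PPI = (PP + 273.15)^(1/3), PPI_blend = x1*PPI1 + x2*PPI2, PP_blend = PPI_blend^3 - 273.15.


PPI_1 = (-22 + 273.15)^(1/3) = 6.30925
PPI_2 = (-15 + 273.15)^(1/3) = 6.36733
PPI_blend = 0.4 * 6.30925 + 0.6 * 6.36733 = 6.344098
PP_blend = 6.344098^3 - 273.15 = 255.3346 - 273.15 = -17.82

-17.82 degC


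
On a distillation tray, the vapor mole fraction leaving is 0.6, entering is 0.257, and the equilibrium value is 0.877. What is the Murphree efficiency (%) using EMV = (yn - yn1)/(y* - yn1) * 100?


Murphree vapor efficiency: EMV = (y_n - y_(n-1)) / (y*_n - y_(n-1)) * 100
EMV = (0.6 - 0.257) / (0.877 - 0.257) * 100 = 0.343 / 0.62 * 100 = 55.32

55.32 %


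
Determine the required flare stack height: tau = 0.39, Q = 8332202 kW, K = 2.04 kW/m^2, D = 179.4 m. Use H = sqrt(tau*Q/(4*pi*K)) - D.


tau*Q/(4*pi*K) = 0.39 * 8332202 / (4 * pi * 2.04) = 126761
sqrt(126761) = 356.035
H = 356.035 - 179.4 = 176.6

176.6 m


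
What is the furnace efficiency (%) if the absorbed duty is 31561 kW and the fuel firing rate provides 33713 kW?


Furnace efficiency = Q_absorbed / Q_fuel * 100
= 31561 / 33713 * 100 = 93.62

93.62 %


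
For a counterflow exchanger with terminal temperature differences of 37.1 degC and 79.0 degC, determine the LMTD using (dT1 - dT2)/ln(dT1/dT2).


LMTD = (dT1 - dT2) / ln(dT1/dT2)
= (37.1 - 79.0) / ln(37.1 / 79.0) = -41.9 / -0.755831 = 55.44

55.44 degC


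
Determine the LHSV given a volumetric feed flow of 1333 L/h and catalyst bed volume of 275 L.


LHSV = volumetric feed rate / catalyst volume
= 1333 L/h / 275 L
= 4.847 h^-1

4.847 h^-1


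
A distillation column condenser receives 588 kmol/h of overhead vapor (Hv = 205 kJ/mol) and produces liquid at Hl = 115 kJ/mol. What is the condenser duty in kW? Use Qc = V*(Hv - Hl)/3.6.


Qc = 588 * (205 - 115) / 3.6 = 588 * 90 / 3.6 = 14700

14700 kW


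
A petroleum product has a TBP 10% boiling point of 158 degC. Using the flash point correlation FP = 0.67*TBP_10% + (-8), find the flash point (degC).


FP = 0.67 * 158 + (-8) = 97.86

97.86 degC


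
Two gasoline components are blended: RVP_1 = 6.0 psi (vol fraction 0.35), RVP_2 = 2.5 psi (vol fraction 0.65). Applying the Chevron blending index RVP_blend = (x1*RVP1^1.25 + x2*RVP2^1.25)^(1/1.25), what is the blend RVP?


Chevron index: RVP_blend = (sum xi*RVPi^1.25)^(1/1.25)
RVP^1.25 terms: 0.35 * 6.0^1.25 + 0.65 * 2.5^1.25 = 5.33001
RVP_blend = 5.33001^(1/1.25) = 3.814

3.814 psi


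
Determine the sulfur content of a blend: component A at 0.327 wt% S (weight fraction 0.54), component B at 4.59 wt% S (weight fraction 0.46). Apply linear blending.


Linear sulfur blending: S_blend = x1*S1 + x2*S2
Contribution 1: 0.54 * 0.327 = 0.17658 wt%
Contribution 2: 0.46 * 4.59 = 2.1114 wt%
S_blend = 0.17658 + 2.1114 = 2.28798

2.28798 wt%


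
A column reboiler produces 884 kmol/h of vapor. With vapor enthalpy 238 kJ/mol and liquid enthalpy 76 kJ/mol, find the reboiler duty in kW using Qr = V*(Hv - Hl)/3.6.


Qr = 884 * (238 - 76) / 3.6 = 884 * 162 / 3.6 = 39780

39780 kW


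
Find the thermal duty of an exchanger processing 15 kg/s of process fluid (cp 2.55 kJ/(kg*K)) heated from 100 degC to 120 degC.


Q = m_dot * cp * delta_T
delta_T = 120 - 100 = 20 K
Q = 15 * 2.55 * 20
= 38.25 * 20
= 765 kW

765 kW


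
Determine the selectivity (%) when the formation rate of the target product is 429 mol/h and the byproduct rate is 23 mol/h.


Selectivity = desired / (desired + undesired) * 100
Total products = 429 + 23 = 452 mol/h
S = 429 / 452 * 100
= 0.9491 * 100
= 94.91 %

94.91 %


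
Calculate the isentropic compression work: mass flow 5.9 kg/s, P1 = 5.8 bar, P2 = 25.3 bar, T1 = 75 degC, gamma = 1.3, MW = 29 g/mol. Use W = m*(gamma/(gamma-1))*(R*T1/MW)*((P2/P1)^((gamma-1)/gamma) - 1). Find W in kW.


Isentropic work: W = m*(gamma/(gamma-1))*(R*T1/MW)*((P2/P1)^((gamma-1)/gamma) - 1)
T1 = 75 + 273.15 = 348.15 K
Pressure ratio = 25.3 / 5.8 = 4.36207
Exponent = (1.3 - 1)/1.3 = 0.230769
(P2/P1)^exp - 1 = 4.36207^0.230769 - 1 = 0.404822
W = 5.9 * 1.3 / 0.3 * 8.314 * 348.15 / 29 * 0.404822 = 1033

1033 kW


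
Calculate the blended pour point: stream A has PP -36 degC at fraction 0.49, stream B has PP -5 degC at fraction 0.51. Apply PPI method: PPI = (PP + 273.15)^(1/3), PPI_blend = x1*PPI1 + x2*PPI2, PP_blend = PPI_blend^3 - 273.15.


PPI_1 = (-36 + 273.15)^(1/3) = 6.189768
PPI_2 = (-5 + 273.15)^(1/3) = 6.448508
PPI_blend = 0.49 * 6.189768 + 0.51 * 6.448508 = 6.321725
PP_blend = 6.321725^3 - 273.15 = 252.6427 - 273.15 = -20.51

-20.51 degC


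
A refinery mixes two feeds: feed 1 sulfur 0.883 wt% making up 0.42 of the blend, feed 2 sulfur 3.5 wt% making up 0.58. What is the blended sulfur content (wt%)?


Linear sulfur blending: S_blend = x1*S1 + x2*S2
Contribution 1: 0.42 * 0.883 = 0.37086 wt%
Contribution 2: 0.58 * 3.5 = 2.03 wt%
S_blend = 0.37086 + 2.03 = 2.40086

2.40086 wt%


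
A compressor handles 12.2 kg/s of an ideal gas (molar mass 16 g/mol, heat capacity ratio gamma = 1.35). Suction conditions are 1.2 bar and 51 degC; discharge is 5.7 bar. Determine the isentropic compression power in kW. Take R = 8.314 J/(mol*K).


Isentropic work: W = m*(gamma/(gamma-1))*(R*T1/MW)*((P2/P1)^((gamma-1)/gamma) - 1)
T1 = 51 + 273.15 = 324.15 K
Pressure ratio = 5.7 / 1.2 = 4.75
Exponent = (1.35 - 1)/1.35 = 0.259259
(P2/P1)^exp - 1 = 4.75^0.259259 - 1 = 0.497749
W = 12.2 * 1.35 / 0.35 * 8.314 * 324.15 / 16 * 0.497749 = 3945

3945 kW


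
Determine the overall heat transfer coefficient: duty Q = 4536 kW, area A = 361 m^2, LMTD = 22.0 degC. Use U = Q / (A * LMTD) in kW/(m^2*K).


From Q = U*A*LMTD, U = Q / (A * LMTD)
U = 4536 / (361 * 22.0) = 4536 / 7942 = 0.5711

0.5711 kW/(m^2*K)


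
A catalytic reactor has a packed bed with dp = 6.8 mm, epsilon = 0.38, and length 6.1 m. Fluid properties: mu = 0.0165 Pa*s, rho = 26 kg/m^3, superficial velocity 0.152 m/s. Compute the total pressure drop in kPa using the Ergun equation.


dp = 6.8 mm = 0.0068 m
Viscous term = 150*0.0165*0.152*(1-0.38)^2 / (0.0068^2*0.38^3) = 56994.6
Inertial term = 1.75*26*0.152^2*(1-0.38) / (0.0068*0.38^3) = 1746.75
dP/L = 56994.6 + 1746.75 = 58741.3 Pa/m
dP = 58741.3 * 6.1 / 1000 = 358.3 kPa

358.3 kPa


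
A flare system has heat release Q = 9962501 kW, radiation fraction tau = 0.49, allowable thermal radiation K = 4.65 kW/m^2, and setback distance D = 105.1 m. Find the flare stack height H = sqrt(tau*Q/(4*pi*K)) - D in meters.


tau*Q/(4*pi*K) = 0.49 * 9962501 / (4 * pi * 4.65) = 83541.4
sqrt(83541.4) = 289.035
H = 289.035 - 105.1 = 183.9

183.9 m


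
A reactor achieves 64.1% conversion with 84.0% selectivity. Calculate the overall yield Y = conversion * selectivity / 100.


Overall yield = conversion (%) * selectivity (%) / 100
Conversion = 64.1%, Selectivity = 84.0%
Y = 64.1 * 84.0 / 100
= 53.844 %

53.844 %


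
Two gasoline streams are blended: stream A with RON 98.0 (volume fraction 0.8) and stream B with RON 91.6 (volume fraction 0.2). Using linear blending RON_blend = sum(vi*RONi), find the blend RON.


Linear blending: RON_blend = sum(vi * RONi)
Contribution 1: 0.8 * 98.0 = 78.4
Contribution 2: 0.2 * 91.6 = 18.32
RON_blend = 78.4 + 18.32 = 96.72

96.72


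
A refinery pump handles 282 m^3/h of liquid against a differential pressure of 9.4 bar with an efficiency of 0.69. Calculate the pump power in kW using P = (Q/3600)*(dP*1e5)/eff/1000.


Q = 282 / 3600 = 0.0783333 m^3/s
P = 0.0783333 * (9.4 * 1e5) / 0.69 / 1000 = 106.7

106.7 kW


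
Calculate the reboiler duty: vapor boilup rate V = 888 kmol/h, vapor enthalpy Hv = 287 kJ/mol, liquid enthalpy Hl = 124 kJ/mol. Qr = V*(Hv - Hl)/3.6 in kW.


Qr = 888 * (287 - 124) / 3.6 = 888 * 163 / 3.6 = 40210

40210 kW


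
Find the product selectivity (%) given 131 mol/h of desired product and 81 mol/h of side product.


Selectivity = desired / (desired + undesired) * 100
Total products = 131 + 81 = 212 mol/h
S = 131 / 212 * 100
= 0.6179 * 100
= 61.79 %

61.79 %


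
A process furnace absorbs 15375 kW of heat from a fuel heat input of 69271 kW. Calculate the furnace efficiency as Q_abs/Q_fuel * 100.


Furnace efficiency = Q_absorbed / Q_fuel * 100
= 15375 / 69271 * 100 = 22.20

22.20 %


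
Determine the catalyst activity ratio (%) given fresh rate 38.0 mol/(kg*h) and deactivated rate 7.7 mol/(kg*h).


Activity (%) = (rate_used / rate_fresh) * 100
rate_used = 7.7, rate_fresh = 38.0
= (7.7 / 38.0) * 100
= 0.2026 * 100 = 20.26

20.26 %


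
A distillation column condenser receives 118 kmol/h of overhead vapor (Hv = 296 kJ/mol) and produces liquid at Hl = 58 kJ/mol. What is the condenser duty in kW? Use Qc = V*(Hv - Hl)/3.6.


Qc = 118 * (296 - 58) / 3.6 = 118 * 238 / 3.6 = 7801

7801 kW


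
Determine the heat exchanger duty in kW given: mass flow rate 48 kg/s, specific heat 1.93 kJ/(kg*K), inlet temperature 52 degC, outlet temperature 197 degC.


Q = m_dot * cp * delta_T
delta_T = 197 - 52 = 145 K
Q = 48 * 1.93 * 145
= 92.64 * 145
= 13432.8 kW

13432.8 kW


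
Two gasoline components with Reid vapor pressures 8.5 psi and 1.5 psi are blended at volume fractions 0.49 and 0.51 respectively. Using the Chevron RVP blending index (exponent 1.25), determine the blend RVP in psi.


Chevron index: RVP_blend = (sum xi*RVPi^1.25)^(1/1.25)
RVP^1.25 terms: 0.49 * 8.5^1.25 + 0.51 * 1.5^1.25 = 7.95825
RVP_blend = 7.95825^(1/1.25) = 5.256

5.256 psi


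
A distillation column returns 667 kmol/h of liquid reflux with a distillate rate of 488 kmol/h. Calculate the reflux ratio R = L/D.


Reflux ratio definition: R = L / D (liquid returned / distillate withdrawn)
L = 667 kmol/h, D = 488 kmol/h
R = 667 / 488 = 1.367

1.367


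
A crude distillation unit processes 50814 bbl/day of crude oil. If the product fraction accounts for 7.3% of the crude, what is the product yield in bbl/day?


Crude throughput = 50814 bbl/day
Fraction yield = 7.3%
yield = throughput * fraction / 100
yield = 50814 * 7.3 / 100 = 3709.422

3709.422 bbl/day


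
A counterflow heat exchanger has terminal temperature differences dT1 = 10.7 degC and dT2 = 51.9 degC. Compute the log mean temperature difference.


LMTD = (dT1 - dT2) / ln(dT1/dT2)
= (10.7 - 51.9) / ln(10.7 / 51.9) = -41.2 / -1.57908 = 26.09

26.09 degC


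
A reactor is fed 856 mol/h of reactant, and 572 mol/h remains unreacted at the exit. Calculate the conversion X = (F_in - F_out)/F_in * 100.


X = (F_in - F_out) / F_in * 100
Moles reacted = 856 - 572 = 284
X = 284 / 856 * 100
= 0.3318 * 100
= 33.18 %

33.18 %


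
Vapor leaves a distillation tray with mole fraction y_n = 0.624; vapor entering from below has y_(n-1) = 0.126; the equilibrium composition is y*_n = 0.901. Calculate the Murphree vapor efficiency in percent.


Murphree vapor efficiency: EMV = (y_n - y_(n-1)) / (y*_n - y_(n-1)) * 100
EMV = (0.624 - 0.126) / (0.901 - 0.126) * 100 = 0.498 / 0.775 * 100 = 64.26

64.26 %


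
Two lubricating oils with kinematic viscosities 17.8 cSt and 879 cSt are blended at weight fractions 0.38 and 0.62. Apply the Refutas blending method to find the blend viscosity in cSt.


Refutas method: VBN_i = 14.534*ln(ln(visc_i + 0.8)) + 10.975, blended linearly by mass fraction; since VBN is linear in VBI_i = ln(ln(visc_i + 0.8)) and the fractions sum to 1, blend VBI directly: visc = exp(exp(VBI_blend)) - 0.8
VBI_1 = ln(ln(17.8 + 0.8)) = 1.07267
VBI_2 = ln(ln(879 + 0.8)) = 1.91393
VBI_blend = 0.38 * 1.07267 + 0.62 * 1.91393 = 1.59425
visc_blend = exp(exp(1.59425)) - 0.8 = 136.8

136.8 cSt


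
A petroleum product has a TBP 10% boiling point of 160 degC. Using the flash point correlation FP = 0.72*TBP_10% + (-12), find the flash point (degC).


FP = 0.72 * 160 + (-12) = 103.2

103.2 degC


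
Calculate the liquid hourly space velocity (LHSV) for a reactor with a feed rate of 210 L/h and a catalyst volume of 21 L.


LHSV = volumetric feed rate / catalyst volume
= 210 L/h / 21 L
= 10.00 h^-1

10.00 h^-1


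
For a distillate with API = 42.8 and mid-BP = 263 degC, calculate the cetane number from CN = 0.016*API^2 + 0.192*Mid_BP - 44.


CN = 0.016 * 42.8^2 + 0.192 * 263 - 44
CN = 29.30944 + 50.496 - 44 = 35.80544

35.80544


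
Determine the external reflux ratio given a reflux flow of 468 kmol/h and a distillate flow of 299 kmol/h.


Reflux ratio definition: R = L / D (liquid returned / distillate withdrawn)
L = 468 kmol/h, D = 299 kmol/h
R = 468 / 299 = 1.565

1.565


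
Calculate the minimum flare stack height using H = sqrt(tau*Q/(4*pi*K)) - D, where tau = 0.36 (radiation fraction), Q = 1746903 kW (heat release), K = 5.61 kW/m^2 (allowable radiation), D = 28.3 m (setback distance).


tau*Q/(4*pi*K) = 0.36 * 1746903 / (4 * pi * 5.61) = 8920.69
sqrt(8920.69) = 94.4494
H = 94.4494 - 28.3 = 66.15

66.15 m


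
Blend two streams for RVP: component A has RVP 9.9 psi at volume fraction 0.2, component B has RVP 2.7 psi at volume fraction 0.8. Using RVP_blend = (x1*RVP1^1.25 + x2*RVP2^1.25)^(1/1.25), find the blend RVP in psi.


Chevron index: RVP_blend = (sum xi*RVPi^1.25)^(1/1.25)
RVP^1.25 terms: 0.2 * 9.9^1.25 + 0.8 * 2.7^1.25 = 6.28098
RVP_blend = 6.28098^(1/1.25) = 4.349

4.349 psi
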